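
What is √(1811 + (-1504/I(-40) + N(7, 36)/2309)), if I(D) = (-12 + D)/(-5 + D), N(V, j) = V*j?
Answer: √459133518311/30017 ≈ 22.574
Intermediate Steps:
I(D) = (-12 + D)/(-5 + D)
√(1811 + (-1504/I(-40) + N(7, 36)/2309)) = √(1811 + (-1504*(-5 - 40)/(-12 - 40) + (7*36)/2309)) = √(1811 + (-1504/(-52/(-45)) + 252*(1/2309))) = √(1811 + (-1504/((-1/45*(-52))) + 252/2309)) = √(1811 + (-1504/52/45 + 252/2309)) = √(1811 + (-1504*45/52 + 252/2309)) = √(1811 + (-16920/13 + 252/2309)) = √(1811 - 39065004/30017) = √(15295783/30017) = √459133518311/30017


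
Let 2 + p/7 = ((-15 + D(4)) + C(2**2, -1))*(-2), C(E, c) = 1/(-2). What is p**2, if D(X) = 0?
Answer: 41209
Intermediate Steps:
C(E, c) = -1/2 (C(E, c) = 1*(-1/2) = -1/2)
p = 203 (p = -14 + 7*(((-15 + 0) - 1/2)*(-2)) = -14 + 7*((-15 - 1/2)*(-2)) = -14 + 7*(-31/2*(-2)) = -14 + 7*31 = -14 + 217 = 203)
p**2 = 203**2 = 41209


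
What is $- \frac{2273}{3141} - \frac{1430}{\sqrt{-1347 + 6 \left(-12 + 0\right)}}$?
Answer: $- \frac{2273}{3141} + \frac{130 i \sqrt{1419}}{129} \approx -0.72365 + 37.962 i$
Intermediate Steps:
$- \frac{2273}{3141} - \frac{1430}{\sqrt{-1347 + 6 \left(-12 + 0\right)}} = \left(-2273\right) \frac{1}{3141} - \frac{1430}{\sqrt{-1347 + 6 \left(-12\right)}} = - \frac{2273}{3141} - \frac{1430}{\sqrt{-1347 - 72}} = - \frac{2273}{3141} - \frac{1430}{\sqrt{-1419}} = - \frac{2273}{3141} - \frac{1430}{i \sqrt{1419}} = - \frac{2273}{3141} - 1430 \left(- \frac{i \sqrt{1419}}{1419}\right) = - \frac{2273}{3141} + \frac{130 i \sqrt{1419}}{129}$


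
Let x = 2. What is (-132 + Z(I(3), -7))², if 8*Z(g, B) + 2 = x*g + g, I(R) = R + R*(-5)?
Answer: 299209/16 ≈ 18701.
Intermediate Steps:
I(R) = -4*R (I(R) = R - 5*R = -4*R)
Z(g, B) = -¼ + 3*g/8 (Z(g, B) = -¼ + (2*g + g)/8 = -¼ + (3*g)/8 = -¼ + 3*g/8)
(-132 + Z(I(3), -7))² = (-132 + (-¼ + 3*(-4*3)/8))² = (-132 + (-¼ + (3/8)*(-12)))² = (-132 + (-¼ - 9/2))² = (-132 - 19/4)² = (-547/4)² = 299209/16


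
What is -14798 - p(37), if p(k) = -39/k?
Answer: -547487/37 ≈ -14797.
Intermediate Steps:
-14798 - p(37) = -14798 - (-39)/37 = -14798 - 1*(-39/37) = -14798 + 39/37 = -547487/37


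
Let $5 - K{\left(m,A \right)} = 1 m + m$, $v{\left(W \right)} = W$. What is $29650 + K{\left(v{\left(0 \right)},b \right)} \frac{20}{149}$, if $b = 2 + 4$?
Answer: $\frac{4417950}{149} \approx 29651.0$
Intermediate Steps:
$b = 6$
$K{\left(m,A \right)} = 5 - 2 m$ ($K{\left(m,A \right)} = 5 - \left(1 m + m\right) = 5 - \left(m + m\right) = 5 - 2 m$)
$29650 + K{\left(v{\left(0 \right)},b \right)} \frac{20}{149} = 29650 + \left(5 - 0\right) \frac{20}{149} = 29650 + \left(5 + 0\right) 20 \cdot \frac{1}{149} = 29650 + 5 \cdot \frac{20}{149} = 29650 + \frac{100}{149} = \frac{4417950}{149}$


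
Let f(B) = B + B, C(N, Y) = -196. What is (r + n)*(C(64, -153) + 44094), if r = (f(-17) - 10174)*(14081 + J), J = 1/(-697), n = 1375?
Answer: -4397921501947754/697 ≈ -6.3098e+12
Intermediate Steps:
f(B) = 2*B
J = -1/697 ≈ -0.0014347
r = -100185966848/697 (r = (2*(-17) - 10174)*(14081 - 1/697) = (-34 - 10174)*(9814456/697) = -10208*9814456/697 = -100185966848/697 ≈ -1.4374e+8)
(r + n)*(C(64, -153) + 44094) = (-100185966848/697 + 1375)*(-196 + 44094) = -100185008473/697*43898 = -4397921501947754/697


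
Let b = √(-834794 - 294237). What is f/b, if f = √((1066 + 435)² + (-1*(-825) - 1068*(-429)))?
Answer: -I*√3061929813938/1129031 ≈ -1.5499*I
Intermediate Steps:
b = I*√1129031 (b = √(-1129031) = I*√1129031 ≈ 1062.6*I)
f = √2711998 (f = √(1501² + (825 + 458172)) = √(2253001 + 458997) = √2711998 ≈ 1646.8)
f/b = √2711998/((I*√1129031)) = √2711998*(-I*√1129031/1129031) = -I*√3061929813938/1129031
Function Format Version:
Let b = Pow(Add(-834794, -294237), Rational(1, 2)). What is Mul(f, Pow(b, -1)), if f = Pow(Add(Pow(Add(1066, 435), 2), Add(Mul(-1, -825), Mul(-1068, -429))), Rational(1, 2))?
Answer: Mul(Rational(-1, 1129031), I, Pow(3061929813938, Rational(1, 2))) ≈ Mul(-1.5499, I)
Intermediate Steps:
b = Mul(I, Pow(1129031, Rational(1, 2))) (b = Pow(-1129031, Rational(1, 2)) = Mul(I, Pow(1129031, Rational(1, 2))) ≈ Mul(1062.6, I))
f = Pow(2711998, Rational(1, 2)) (f = Pow(Add(Pow(1501, 2), Add(825, 458172)), Rational(1, 2)) = Pow(Add(2253001, 458997), Rational(1, 2)) = Pow(2711998, Rational(1, 2)) ≈ 1646.8)
Mul(f, Pow(b, -1)) = Mul(Pow(2711998, Rational(1, 2)), Pow(Mul(I, Pow(1129031, Rational(1, 2))), -1)) = Mul(Pow(2711998, Rational(1, 2)), Mul(Rational(-1, 1129031), I, Pow(1129031, Rational(1, 2)))) = Mul(Rational(-1, 1129031), I, Pow(3061929813938, Rational(1, 2)))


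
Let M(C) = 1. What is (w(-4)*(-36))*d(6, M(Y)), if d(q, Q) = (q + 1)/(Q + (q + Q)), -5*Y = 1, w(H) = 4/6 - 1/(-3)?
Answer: -63/2 ≈ -31.500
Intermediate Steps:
w(H) = 1 (w(H) = 4*(⅙) - 1*(-⅓) = ⅔ + ⅓ = 1)
Y = -⅕ (Y = -⅕*1 = -⅕ ≈ -0.20000)
d(q, Q) = (1 + q)/(q + 2*Q) (d(q, Q) = (1 + q)/(Q + (Q + q)) = (1 + q)/(q + 2*Q))
(w(-4)*(-36))*d(6, M(Y)) = (1*(-36))*((1 + 6)/(6 + 2*1)) = -36*7/(6 + 2) = -36*7/8 = -63/2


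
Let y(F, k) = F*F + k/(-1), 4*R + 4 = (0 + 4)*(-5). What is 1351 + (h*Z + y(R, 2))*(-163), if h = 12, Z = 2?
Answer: -8103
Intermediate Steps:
R = -6 (R = -1 + ((0 + 4)*(-5))/4 = -1 + (4*(-5))/4 = -1 + (¼)*(-20) = -1 - 5 = -6)
y(F, k) = F² - k
1351 + (h*Z + y(R, 2))*(-163) = 1351 + (12*2 + ((-6)² - 1*2))*(-163) = 1351 + (24 + (36 - 2))*(-163) = 1351 + (24 + 34)*(-163) = 1351 + 58*(-163) = 1351 - 9454 = -8103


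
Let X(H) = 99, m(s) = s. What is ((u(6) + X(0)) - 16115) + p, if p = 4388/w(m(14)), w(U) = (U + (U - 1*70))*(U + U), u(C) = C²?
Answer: -4699217/294 ≈ -15984.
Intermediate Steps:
w(U) = 2*U*(-70 + 2*U) (w(U) = (U + (U - 70))*(2*U) = (U + (-70 + U))*(2*U) = (-70 + 2*U)*(2*U) = 2*U*(-70 + 2*U))
p = -1097/294 (p = 4388/((4*14*(-35 + 14))) = 4388/((4*14*(-21))) = 4388/(-1176) = 4388*(-1/1176) = -1097/294 ≈ -3.7313)
((u(6) + X(0)) - 16115) + p = ((6² + 99) - 16115) - 1097/294 = ((36 + 99) - 16115) - 1097/294 = (135 - 16115) - 1097/294 = -15980 - 1097/294 = -4699217/294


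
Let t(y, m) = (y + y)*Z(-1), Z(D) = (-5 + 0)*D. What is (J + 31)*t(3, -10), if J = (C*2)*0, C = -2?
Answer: 930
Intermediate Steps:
Z(D) = -5*D
t(y, m) = 10*y (t(y, m) = (y + y)*(-5*(-1)) = (2*y)*5 = 10*y)
J = 0 (J = -2*2*0 = -4*0 = 0)
(J + 31)*t(3, -10) = (0 + 31)*(10*3) = 31*30 = 930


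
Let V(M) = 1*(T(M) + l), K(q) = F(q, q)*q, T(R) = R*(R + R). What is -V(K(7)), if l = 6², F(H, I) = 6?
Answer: -3564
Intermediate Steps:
T(R) = 2*R² (T(R) = R*(2*R) = 2*R²)
K(q) = 6*q
l = 36
V(M) = 36 + 2*M² (V(M) = 1*(2*M² + 36) = 1*(36 + 2*M²) = 36 + 2*M²)
-V(K(7)) = -(36 + 2*(6*7)²) = -(36 + 2*42²) = -(36 + 2*1764) = -(36 + 3528) = -1*3564 = -3564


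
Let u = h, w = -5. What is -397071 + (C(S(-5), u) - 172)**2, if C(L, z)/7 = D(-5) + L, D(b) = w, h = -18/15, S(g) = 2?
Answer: -359822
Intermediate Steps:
h = -6/5 (h = -18*1/15 = -6/5 ≈ -1.2000)
D(b) = -5
u = -6/5 ≈ -1.2000
C(L, z) = -35 + 7*L (C(L, z) = 7*(-5 + L) = -35 + 7*L)
-397071 + (C(S(-5), u) - 172)**2 = -397071 + ((-35 + 7*2) - 172)**2 = -397071 + ((-35 + 14) - 172)**2 = -397071 + (-21 - 172)**2 = -397071 + (-193)**2 = -397071 + 37249 = -359822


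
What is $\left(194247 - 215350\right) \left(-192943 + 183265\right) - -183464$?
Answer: $204418298$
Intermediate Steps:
$\left(194247 - 215350\right) \left(-192943 + 183265\right) - -183464 = \left(-21103\right) \left(-9678\right) + 183464 = 204234834 + 183464 = 204418298$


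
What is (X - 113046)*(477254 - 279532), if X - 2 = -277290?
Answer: -77177619148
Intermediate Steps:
X = -277288 (X = 2 - 277290 = -277288)
(X - 113046)*(477254 - 279532) = (-277288 - 113046)*(477254 - 279532) = -390334*197722 = -77177619148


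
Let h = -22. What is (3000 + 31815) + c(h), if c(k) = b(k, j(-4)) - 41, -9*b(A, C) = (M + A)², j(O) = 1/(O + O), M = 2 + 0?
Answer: 312566/9 ≈ 34730.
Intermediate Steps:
M = 2
j(O) = 1/(2*O)
b(A, C) = -(2 + A)²/9
c(k) = -41 - (2 + k)²/9 (c(k) = -(2 + k)²/9 - 41 = -41 - (2 + k)²/9)
(3000 + 31815) + c(h) = (3000 + 31815) + (-41 - (2 - 22)²/9) = 34815 + (-41 - ⅑*(-20)²) = 34815 + (-41 - ⅑*400) = 34815 + (-41 - 400/9) = 34815 - 769/9 = 312566/9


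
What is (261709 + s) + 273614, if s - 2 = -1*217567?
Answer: 317758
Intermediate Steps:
s = -217565 (s = 2 - 1*217567 = 2 - 217567 = -217565)
(261709 + s) + 273614 = (261709 - 217565) + 273614 = 44144 + 273614 = 317758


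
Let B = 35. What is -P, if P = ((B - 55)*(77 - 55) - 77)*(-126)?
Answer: -65142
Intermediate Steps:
P = 65142 (P = ((35 - 55)*(77 - 55) - 77)*(-126) = (-20*22 - 77)*(-126) = (-440 - 77)*(-126) = -517*(-126) = 65142)
-P = -1*65142 = -65142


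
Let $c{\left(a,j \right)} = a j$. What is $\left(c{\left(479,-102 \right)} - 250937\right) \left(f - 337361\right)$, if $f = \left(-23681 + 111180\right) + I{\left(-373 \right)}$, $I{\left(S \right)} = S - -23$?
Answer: $75012306540$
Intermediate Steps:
$I{\left(S \right)} = 23 + S$ ($I{\left(S \right)} = S + 23 = 23 + S$)
$f = 87149$ ($f = \left(-23681 + 111180\right) + \left(23 - 373\right) = 87499 - 350 = 87149$)
$\left(c{\left(479,-102 \right)} - 250937\right) \left(f - 337361\right) = \left(479 \left(-102\right) - 250937\right) \left(87149 - 337361\right) = \left(-48858 - 250937\right) \left(-250212\right) = \left(-299795\right) \left(-250212\right) = 75012306540$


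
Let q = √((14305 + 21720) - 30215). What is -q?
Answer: -√5810 ≈ -76.223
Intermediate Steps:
q = √5810 (q = √(36025 - 30215) = √5810 ≈ 76.223)
-q = -√5810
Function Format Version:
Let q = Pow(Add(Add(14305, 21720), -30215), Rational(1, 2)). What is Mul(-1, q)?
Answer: Mul(-1, Pow(5810, Rational(1, 2))) ≈ -76.223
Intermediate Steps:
q = Pow(5810, Rational(1, 2)) (q = Pow(Add(36025, -30215), Rational(1, 2)) = Pow(5810, Rational(1, 2)) ≈ 76.223)
Mul(-1, q) = Mul(-1, Pow(5810, Rational(1, 2)))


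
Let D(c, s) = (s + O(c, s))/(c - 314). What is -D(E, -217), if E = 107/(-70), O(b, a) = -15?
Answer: -16240/22087 ≈ -0.73527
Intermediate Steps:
E = -107/70 (E = 107*(-1/70) = -107/70 ≈ -1.5286)
D(c, s) = (-15 + s)/(-314 + c) (D(c, s) = (s - 15)/(c - 314) = (-15 + s)/(-314 + c))
-D(E, -217) = -(-15 - 217)/(-314 - 107/70) = -(-232)/(-22087/70) = -(-70)*(-232)/22087 = -1*16240/22087 = -16240/22087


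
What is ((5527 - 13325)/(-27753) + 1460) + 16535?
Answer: 499423033/27753 ≈ 17995.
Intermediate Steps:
((5527 - 13325)/(-27753) + 1460) + 16535 = (-7798*(-1/27753) + 1460) + 16535 = (7798/27753 + 1460) + 16535 = 40527178/27753 + 16535 = 499423033/27753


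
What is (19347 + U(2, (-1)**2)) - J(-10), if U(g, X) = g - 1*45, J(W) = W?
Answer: 19314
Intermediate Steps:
U(g, X) = -45 + g (U(g, X) = g - 45 = -45 + g)
(19347 + U(2, (-1)**2)) - J(-10) = (19347 + (-45 + 2)) - 1*(-10) = (19347 - 43) + 10 = 19304 + 10 = 19314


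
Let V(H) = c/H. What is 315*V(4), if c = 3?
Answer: 945/4 ≈ 236.25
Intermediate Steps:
V(H) = 3/H
315*V(4) = 315*(3/4) = 315*(3*(¼)) = 315*(¾) = 945/4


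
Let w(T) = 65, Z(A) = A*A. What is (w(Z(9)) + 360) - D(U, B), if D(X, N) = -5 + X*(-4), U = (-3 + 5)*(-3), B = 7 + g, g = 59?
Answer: 406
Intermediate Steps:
Z(A) = A²
B = 66 (B = 7 + 59 = 66)
U = -6 (U = 2*(-3) = -6)
D(X, N) = -5 - 4*X
(w(Z(9)) + 360) - D(U, B) = (65 + 360) - (-5 - 4*(-6)) = 425 - (-5 + 24) = 425 - 1*19 = 425 - 19 = 406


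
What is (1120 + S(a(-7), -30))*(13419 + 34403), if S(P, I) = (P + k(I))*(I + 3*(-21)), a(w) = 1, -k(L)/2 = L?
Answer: -217733566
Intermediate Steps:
k(L) = -2*L
S(P, I) = (-63 + I)*(P - 2*I) (S(P, I) = (P - 2*I)*(I + 3*(-21)) = (P - 2*I)*(I - 63) = (P - 2*I)*(-63 + I) = (-63 + I)*(P - 2*I))
(1120 + S(a(-7), -30))*(13419 + 34403) = (1120 + (-63*1 - 2*(-30)² + 126*(-30) - 30*1))*(13419 + 34403) = (1120 + (-63 - 2*900 - 3780 - 30))*47822 = (1120 + (-63 - 1800 - 3780 - 30))*47822 = (1120 - 5673)*47822 = -4553*47822 = -217733566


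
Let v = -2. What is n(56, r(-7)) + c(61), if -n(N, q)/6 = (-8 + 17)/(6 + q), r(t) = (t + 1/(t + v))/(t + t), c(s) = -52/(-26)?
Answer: -1291/205 ≈ -6.2976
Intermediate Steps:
c(s) = 2 (c(s) = -52*(-1/26) = 2)
r(t) = (t + 1/(-2 + t))/(2*t) (r(t) = (t + 1/(t - 2))/(t + t) = (t + 1/(-2 + t))/((2*t)) = (t + 1/(-2 + t))*(1/(2*t)) = (t + 1/(-2 + t))/(2*t))
n(N, q) = -54/(6 + q) (n(N, q) = -6*(-8 + 17)/(6 + q) = -54/(6 + q))
n(56, r(-7)) + c(61) = -54/(6 + (½)*(1 + (-7)² - 2*(-7))/(-7*(-2 - 7))) + 2 = -54/(6 + (½)*(-⅐)*(1 + 49 + 14)/(-9)) + 2 = -54/(6 + (½)*(-⅐)*(-⅑)*64) + 2 = -54/(6 + 32/63) + 2 = -54/410/63 + 2 = -54*63/410 + 2 = -1701/205 + 2 = -1291/205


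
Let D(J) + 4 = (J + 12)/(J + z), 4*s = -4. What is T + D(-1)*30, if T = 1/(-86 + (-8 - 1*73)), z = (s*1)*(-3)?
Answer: 7514/167 ≈ 44.994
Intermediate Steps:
s = -1 (s = (1/4)*(-4) = -1)
z = 3 (z = -1*1*(-3) = -1*(-3) = 3)
D(J) = -4 + (12 + J)/(3 + J) (D(J) = -4 + (J + 12)/(J + 3) = -4 + (12 + J)/(3 + J))
T = -1/167 (T = 1/(-86 + (-8 - 73)) = 1/(-86 - 81) = 1/(-167) = -1/167 ≈ -0.0059880)
T + D(-1)*30 = -1/167 - 3*(-1)/(3 - 1)*30 = -1/167 - 3*(-1)/2*30 = -1/167 - 3*(-1)*1/2*30 = -1/167 + (3/2)*30 = -1/167 + 45 = 7514/167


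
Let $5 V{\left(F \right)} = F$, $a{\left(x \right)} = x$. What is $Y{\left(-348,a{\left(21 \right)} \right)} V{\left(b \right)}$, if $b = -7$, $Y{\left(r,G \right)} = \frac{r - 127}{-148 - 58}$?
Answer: $- \frac{665}{206} \approx -3.2282$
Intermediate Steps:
$Y{\left(r,G \right)} = \frac{127}{206} - \frac{r}{206}$ ($Y{\left(r,G \right)} = \frac{-127 + r}{-206} = \left(-127 + r\right) \left(- \frac{1}{206}\right) = \frac{127}{206} - \frac{r}{206}$)
$V{\left(F \right)} = \frac{F}{5}$
$Y{\left(-348,a{\left(21 \right)} \right)} V{\left(b \right)} = \left(\frac{127}{206} - - \frac{174}{103}\right) \frac{1}{5} \left(-7\right) = \left(\frac{127}{206} + \frac{174}{103}\right) \left(- \frac{7}{5}\right) = \frac{475}{206} \left(- \frac{7}{5}\right) = - \frac{665}{206}$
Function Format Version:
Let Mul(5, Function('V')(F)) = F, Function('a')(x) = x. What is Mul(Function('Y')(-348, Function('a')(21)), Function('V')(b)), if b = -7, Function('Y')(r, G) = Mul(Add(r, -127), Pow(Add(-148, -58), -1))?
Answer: Rational(-665, 206) ≈ -3.2282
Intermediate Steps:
Function('Y')(r, G) = Add(Rational(127, 206), Mul(Rational(-1, 206), r)) (Function('Y')(r, G) = Mul(Add(-127, r), Pow(-206, -1)) = Mul(Add(-127, r), Rational(-1, 206)) = Add(Rational(127, 206), Mul(Rational(-1, 206), r)))
Function('V')(F) = Mul(Rational(1, 5), F)
Mul(Function('Y')(-348, Function('a')(21)), Function('V')(b)) = Mul(Add(Rational(127, 206), Mul(Rational(-1, 206), -348)), Mul(Rational(1, 5), -7)) = Mul(Add(Rational(127, 206), Rational(174, 103)), Rational(-7, 5)) = Mul(Rational(475, 206), Rational(-7, 5)) = Rational(-665, 206)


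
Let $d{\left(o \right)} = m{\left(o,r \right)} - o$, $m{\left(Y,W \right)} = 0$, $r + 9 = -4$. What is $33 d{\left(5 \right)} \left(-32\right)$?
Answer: $5280$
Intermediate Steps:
$r = -13$ ($r = -9 - 4 = -13$)
$d{\left(o \right)} = - o$ ($d{\left(o \right)} = 0 - o = - o$)
$33 d{\left(5 \right)} \left(-32\right) = 33 \left(\left(-1\right) 5\right) \left(-32\right) = 33 \left(-5\right) \left(-32\right) = \left(-165\right) \left(-32\right) = 5280$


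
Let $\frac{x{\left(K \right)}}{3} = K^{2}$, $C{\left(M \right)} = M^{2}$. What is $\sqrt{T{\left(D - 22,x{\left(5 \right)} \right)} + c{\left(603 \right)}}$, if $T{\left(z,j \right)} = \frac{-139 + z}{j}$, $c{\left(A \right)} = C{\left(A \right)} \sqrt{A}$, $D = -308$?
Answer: $\frac{\sqrt{-1407 + 245436075 \sqrt{67}}}{15} \approx 2988.1$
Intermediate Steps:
$x{\left(K \right)} = 3 K^{2}$
$c{\left(A \right)} = A^{\frac{5}{2}}$ ($c{\left(A \right)} = A^{2} \sqrt{A} = A^{\frac{5}{2}}$)
$T{\left(z,j \right)} = \frac{-139 + z}{j}$
$\sqrt{T{\left(D - 22,x{\left(5 \right)} \right)} + c{\left(603 \right)}} = \sqrt{\frac{-139 - 330}{3 \cdot 5^{2}} + 603^{\frac{5}{2}}} = \sqrt{\frac{-139 - 330}{3 \cdot 25} + 1090827 \sqrt{67}} = \sqrt{\frac{-139 - 330}{75} + 1090827 \sqrt{67}} = \sqrt{\frac{1}{75} \left(-469\right) + 1090827 \sqrt{67}} = \sqrt{- \frac{469}{75} + 1090827 \sqrt{67}}$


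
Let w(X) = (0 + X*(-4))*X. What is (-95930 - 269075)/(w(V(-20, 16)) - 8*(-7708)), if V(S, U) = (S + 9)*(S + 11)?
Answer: -73001/4492 ≈ -16.251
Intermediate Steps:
V(S, U) = (9 + S)*(11 + S)
w(X) = -4*X² (w(X) = (0 - 4*X)*X = (-4*X)*X = -4*X²)
(-95930 - 269075)/(w(V(-20, 16)) - 8*(-7708)) = (-95930 - 269075)/(-4*(99 + (-20)² + 20*(-20))² - 8*(-7708)) = -365005/(-4*(99 + 400 - 400)² + 61664) = -365005/(-4*99² + 61664) = -365005/(-4*9801 + 61664) = -365005/(-39204 + 61664) = -365005/22460 = -365005*1/22460 = -73001/4492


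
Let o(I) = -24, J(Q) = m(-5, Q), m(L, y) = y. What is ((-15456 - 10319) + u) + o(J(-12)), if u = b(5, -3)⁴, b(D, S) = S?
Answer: -25718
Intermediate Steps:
J(Q) = Q
u = 81 (u = (-3)⁴ = 81)
((-15456 - 10319) + u) + o(J(-12)) = ((-15456 - 10319) + 81) - 24 = (-25775 + 81) - 24 = -25694 - 24 = -25718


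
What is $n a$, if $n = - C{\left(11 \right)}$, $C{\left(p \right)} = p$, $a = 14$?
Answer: $-154$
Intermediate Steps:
$n = -11$ ($n = \left(-1\right) 11 = -11$)
$n a = \left(-11\right) 14 = -154$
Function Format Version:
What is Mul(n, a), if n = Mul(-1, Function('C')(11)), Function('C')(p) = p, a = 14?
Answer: -154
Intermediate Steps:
n = -11 (n = Mul(-1, 11) = -11)
Mul(n, a) = Mul(-11, 14) = -154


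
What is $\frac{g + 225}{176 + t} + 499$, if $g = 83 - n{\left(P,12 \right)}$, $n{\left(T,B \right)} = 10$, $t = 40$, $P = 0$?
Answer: $\frac{54041}{108} \approx 500.38$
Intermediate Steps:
$g = 73$ ($g = 83 - 10 = 73$)
$\frac{g + 225}{176 + t} + 499 = \frac{73 + 225}{176 + 40} + 499 = \frac{298}{216} + 499 = 298 \cdot \frac{1}{216} + 499 = \frac{149}{108} + 499 = \frac{54041}{108}$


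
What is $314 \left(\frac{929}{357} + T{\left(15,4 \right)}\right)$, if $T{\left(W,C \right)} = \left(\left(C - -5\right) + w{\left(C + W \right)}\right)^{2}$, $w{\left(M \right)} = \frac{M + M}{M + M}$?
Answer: $\frac{11501506}{357} \approx 32217.0$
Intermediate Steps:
$w{\left(M \right)} = 1$ ($w{\left(M \right)} = \frac{2 M}{2 M} = 2 M \frac{1}{2 M} = 1$)
$T{\left(W,C \right)} = \left(6 + C\right)^{2}$ ($T{\left(W,C \right)} = \left(\left(C - -5\right) + 1\right)^{2} = \left(\left(C + 5\right) + 1\right)^{2} = \left(\left(5 + C\right) + 1\right)^{2} = \left(6 + C\right)^{2}$)
$314 \left(\frac{929}{357} + T{\left(15,4 \right)}\right) = 314 \left(\frac{929}{357} + \left(6 + 4\right)^{2}\right) = 314 \left(929 \cdot \frac{1}{357} + 10^{2}\right) = 314 \left(\frac{929}{357} + 100\right) = 314 \cdot \frac{36629}{357} = \frac{11501506}{357}$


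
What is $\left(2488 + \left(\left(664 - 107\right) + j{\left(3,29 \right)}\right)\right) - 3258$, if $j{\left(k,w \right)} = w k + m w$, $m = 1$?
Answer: $-97$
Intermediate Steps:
$j{\left(k,w \right)} = w + k w$ ($j{\left(k,w \right)} = w k + 1 w = k w + w = w + k w$)
$\left(2488 + \left(\left(664 - 107\right) + j{\left(3,29 \right)}\right)\right) - 3258 = \left(2488 + \left(\left(664 - 107\right) + 29 \left(1 + 3\right)\right)\right) - 3258 = \left(2488 + \left(557 + 29 \cdot 4\right)\right) - 3258 = \left(2488 + \left(557 + 116\right)\right) - 3258 = \left(2488 + 673\right) - 3258 = 3161 - 3258 = -97$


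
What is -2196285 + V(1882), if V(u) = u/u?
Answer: -2196284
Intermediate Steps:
V(u) = 1
-2196285 + V(1882) = -2196285 + 1 = -2196284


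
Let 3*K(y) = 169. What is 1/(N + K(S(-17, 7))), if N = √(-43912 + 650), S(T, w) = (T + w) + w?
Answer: 507/417919 - 9*I*√43262/417919 ≈ 0.0012132 - 0.0044792*I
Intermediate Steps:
S(T, w) = T + 2*w
N = I*√43262 (N = √(-43262) = I*√43262 ≈ 208.0*I)
K(y) = 169/3 (K(y) = (⅓)*169 = 169/3)
1/(N + K(S(-17, 7))) = 1/(I*√43262 + 169/3) = 1/(169/3 + I*√43262)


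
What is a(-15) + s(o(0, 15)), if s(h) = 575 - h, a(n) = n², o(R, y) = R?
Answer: 800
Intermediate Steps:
a(-15) + s(o(0, 15)) = (-15)² + (575 - 1*0) = 225 + (575 + 0) = 225 + 575 = 800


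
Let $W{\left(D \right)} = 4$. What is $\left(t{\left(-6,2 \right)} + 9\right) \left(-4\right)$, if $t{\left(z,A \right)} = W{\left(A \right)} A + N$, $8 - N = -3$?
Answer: $-112$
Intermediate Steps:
$N = 11$ ($N = 8 - -3 = 8 + 3 = 11$)
$t{\left(z,A \right)} = 11 + 4 A$ ($t{\left(z,A \right)} = 4 A + 11 = 11 + 4 A$)
$\left(t{\left(-6,2 \right)} + 9\right) \left(-4\right) = \left(\left(11 + 4 \cdot 2\right) + 9\right) \left(-4\right) = \left(\left(11 + 8\right) + 9\right) \left(-4\right) = \left(19 + 9\right) \left(-4\right) = 28 \left(-4\right) = -112$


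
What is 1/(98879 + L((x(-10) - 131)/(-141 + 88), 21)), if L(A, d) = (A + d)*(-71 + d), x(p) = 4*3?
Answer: 53/5178987 ≈ 1.0234e-5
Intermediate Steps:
x(p) = 12
L(A, d) = (-71 + d)*(A + d)
1/(98879 + L((x(-10) - 131)/(-141 + 88), 21)) = 1/(98879 + (21² - 71*(12 - 131)/(-141 + 88) - 71*21 + ((12 - 131)/(-141 + 88))*21)) = 1/(98879 + (441 - (-8449)/(-53) - 1491 - 119/(-53)*21)) = 1/(98879 + (441 - (-8449)*(-1)/53 - 1491 - 119*(-1/53)*21)) = 1/(98879 + (441 - 71*119/53 - 1491 + (119/53)*21)) = 1/(98879 + (441 - 8449/53 - 1491 + 2499/53)) = 1/(98879 - 61600/53) = 1/(5178987/53) = 53/5178987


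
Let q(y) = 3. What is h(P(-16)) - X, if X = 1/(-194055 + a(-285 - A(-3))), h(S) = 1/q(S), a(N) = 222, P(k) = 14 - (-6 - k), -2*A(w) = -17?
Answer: 64612/193833 ≈ 0.33334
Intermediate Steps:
A(w) = 17/2 (A(w) = -½*(-17) = 17/2)
P(k) = 20 + k (P(k) = 14 + (6 + k) = 20 + k)
h(S) = ⅓ (h(S) = 1/3 = ⅓)
X = -1/193833 (X = 1/(-194055 + 222) = 1/(-193833) = -1/193833 ≈ -5.1591e-6)
h(P(-16)) - X = ⅓ - 1*(-1/193833) = ⅓ + 1/193833 = 64612/193833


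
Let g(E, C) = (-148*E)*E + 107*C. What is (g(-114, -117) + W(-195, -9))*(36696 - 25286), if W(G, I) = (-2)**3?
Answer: -22089018350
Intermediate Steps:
g(E, C) = -148*E**2 + 107*C
W(G, I) = -8
(g(-114, -117) + W(-195, -9))*(36696 - 25286) = ((-148*(-114)**2 + 107*(-117)) - 8)*(36696 - 25286) = ((-148*12996 - 12519) - 8)*11410 = ((-1923408 - 12519) - 8)*11410 = (-1935927 - 8)*11410 = -1935935*11410 = -22089018350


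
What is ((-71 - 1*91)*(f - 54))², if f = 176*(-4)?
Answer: 15078857616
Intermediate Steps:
f = -704
((-71 - 1*91)*(f - 54))² = ((-71 - 1*91)*(-704 - 54))² = ((-71 - 91)*(-758))² = (-162*(-758))² = 122796² = 15078857616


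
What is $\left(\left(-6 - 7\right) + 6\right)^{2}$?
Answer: $49$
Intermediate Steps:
$\left(\left(-6 - 7\right) + 6\right)^{2} = \left(-13 + 6\right)^{2} = \left(-7\right)^{2} = 49$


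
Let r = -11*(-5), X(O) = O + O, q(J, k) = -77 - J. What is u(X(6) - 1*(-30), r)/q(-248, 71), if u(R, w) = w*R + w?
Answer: 2365/171 ≈ 13.830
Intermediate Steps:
X(O) = 2*O
r = 55
u(R, w) = w + R*w (u(R, w) = R*w + w = w + R*w)
u(X(6) - 1*(-30), r)/q(-248, 71) = (55*(1 + (2*6 - 1*(-30))))/(-77 - 1*(-248)) = (55*(1 + (12 + 30)))/(-77 + 248) = (55*(1 + 42))/171 = (55*43)*(1/171) = 2365*(1/171) = 2365/171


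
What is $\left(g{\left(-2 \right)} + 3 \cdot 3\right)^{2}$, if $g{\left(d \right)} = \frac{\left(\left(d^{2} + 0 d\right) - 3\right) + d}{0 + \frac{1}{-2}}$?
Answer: $121$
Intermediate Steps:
$g{\left(d \right)} = 6 - 2 d - 2 d^{2}$ ($g{\left(d \right)} = \frac{\left(\left(d^{2} + 0\right) - 3\right) + d}{0 - \frac{1}{2}} = \frac{\left(d^{2} - 3\right) + d}{- \frac{1}{2}} = \left(\left(-3 + d^{2}\right) + d\right) \left(-2\right) = \left(-3 + d + d^{2}\right) \left(-2\right) = 6 - 2 d - 2 d^{2}$)
$\left(g{\left(-2 \right)} + 3 \cdot 3\right)^{2} = \left(\left(6 - -4 - 2 \left(-2\right)^{2}\right) + 3 \cdot 3\right)^{2} = \left(\left(6 + 4 - 8\right) + 9\right)^{2} = \left(2 + 9\right)^{2} = 11^{2} = 121$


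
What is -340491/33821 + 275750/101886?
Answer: -12682562638/1722943203 ≈ -7.3610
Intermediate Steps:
-340491/33821 + 275750/101886 = -340491*1/33821 + 275750*(1/101886) = -340491/33821 + 137875/50943 = -12682562638/1722943203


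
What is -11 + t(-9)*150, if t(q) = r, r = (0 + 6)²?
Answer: 5389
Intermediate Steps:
r = 36 (r = 6² = 36)
t(q) = 36
-11 + t(-9)*150 = -11 + 36*150 = -11 + 5400 = 5389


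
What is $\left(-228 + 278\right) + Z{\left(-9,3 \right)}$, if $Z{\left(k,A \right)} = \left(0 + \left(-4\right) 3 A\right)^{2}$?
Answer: $1346$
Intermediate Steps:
$Z{\left(k,A \right)} = 144 A^{2}$ ($Z{\left(k,A \right)} = \left(0 - 12 A\right)^{2} = \left(- 12 A\right)^{2} = 144 A^{2}$)
$\left(-228 + 278\right) + Z{\left(-9,3 \right)} = \left(-228 + 278\right) + 144 \cdot 3^{2} = 50 + 144 \cdot 9 = 50 + 1296 = 1346$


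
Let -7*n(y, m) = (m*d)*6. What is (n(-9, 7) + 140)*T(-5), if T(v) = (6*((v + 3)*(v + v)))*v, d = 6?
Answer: -62400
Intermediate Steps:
n(y, m) = -36*m/7 (n(y, m) = -m*6*6/7 = -6*m*6/7 = -36*m/7)
T(v) = 12*v**2*(3 + v) (T(v) = (6*((3 + v)*(2*v)))*v = (6*(2*v*(3 + v)))*v = (12*v*(3 + v))*v = 12*v**2*(3 + v))
(n(-9, 7) + 140)*T(-5) = (-36/7*7 + 140)*(12*(-5)**2*(3 - 5)) = (-36 + 140)*(12*25*(-2)) = 104*(-600) = -62400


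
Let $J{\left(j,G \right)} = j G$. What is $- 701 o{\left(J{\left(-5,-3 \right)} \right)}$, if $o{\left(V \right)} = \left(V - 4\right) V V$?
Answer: $-1734975$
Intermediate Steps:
$J{\left(j,G \right)} = G j$
$o{\left(V \right)} = V^{2} \left(-4 + V\right)$ ($o{\left(V \right)} = \left(-4 + V\right) V V = V \left(-4 + V\right) V = V^{2} \left(-4 + V\right)$)
$- 701 o{\left(J{\left(-5,-3 \right)} \right)} = - 701 \left(\left(-3\right) \left(-5\right)\right)^{2} \left(-4 - -15\right) = - 701 \cdot 15^{2} \left(-4 + 15\right) = - 701 \cdot 225 \cdot 11 = \left(-701\right) 2475 = -1734975$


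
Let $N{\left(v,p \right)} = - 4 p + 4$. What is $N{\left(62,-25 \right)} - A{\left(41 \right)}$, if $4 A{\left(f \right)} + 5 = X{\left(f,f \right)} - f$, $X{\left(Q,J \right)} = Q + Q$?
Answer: $95$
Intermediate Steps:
$N{\left(v,p \right)} = 4 - 4 p$
$X{\left(Q,J \right)} = 2 Q$
$A{\left(f \right)} = - \frac{5}{4} + \frac{f}{4}$ ($A{\left(f \right)} = - \frac{5}{4} + \frac{2 f - f}{4} = - \frac{5}{4} + \frac{f}{4}$)
$N{\left(62,-25 \right)} - A{\left(41 \right)} = \left(4 - -100\right) - \left(- \frac{5}{4} + \frac{1}{4} \cdot 41\right) = \left(4 + 100\right) - \left(- \frac{5}{4} + \frac{41}{4}\right) = 104 - 9 = 95$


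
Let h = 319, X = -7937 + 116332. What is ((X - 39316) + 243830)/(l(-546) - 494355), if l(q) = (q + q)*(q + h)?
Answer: -104303/82157 ≈ -1.2696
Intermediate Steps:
X = 108395
l(q) = 2*q*(319 + q) (l(q) = (q + q)*(q + 319) = (2*q)*(319 + q) = 2*q*(319 + q))
((X - 39316) + 243830)/(l(-546) - 494355) = ((108395 - 39316) + 243830)/(2*(-546)*(319 - 546) - 494355) = (69079 + 243830)/(2*(-546)*(-227) - 494355) = 312909/(247884 - 494355) = 312909/(-246471) = 312909*(-1/246471) = -104303/82157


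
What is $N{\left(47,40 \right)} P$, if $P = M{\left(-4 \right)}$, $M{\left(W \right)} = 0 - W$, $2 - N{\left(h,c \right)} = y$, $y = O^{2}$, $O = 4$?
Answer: $-56$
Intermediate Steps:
$y = 16$ ($y = 4^{2} = 16$)
$N{\left(h,c \right)} = -14$ ($N{\left(h,c \right)} = 2 - 16 = -14$)
$M{\left(W \right)} = - W$
$P = 4$ ($P = \left(-1\right) \left(-4\right) = 4$)
$N{\left(47,40 \right)} P = \left(-14\right) 4 = -56$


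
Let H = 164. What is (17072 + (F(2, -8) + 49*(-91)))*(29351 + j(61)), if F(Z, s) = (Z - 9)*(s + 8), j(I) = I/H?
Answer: 60714252125/164 ≈ 3.7021e+8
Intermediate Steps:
j(I) = I/164
F(Z, s) = (-9 + Z)*(8 + s)
(17072 + (F(2, -8) + 49*(-91)))*(29351 + j(61)) = (17072 + ((-72 - 9*(-8) + 8*2 + 2*(-8)) + 49*(-91)))*(29351 + (1/164)*61) = (17072 + ((-72 + 72 + 16 - 16) - 4459))*(29351 + 61/164) = (17072 + (0 - 4459))*(4813625/164) = (17072 - 4459)*(4813625/164) = 12613*(4813625/164) = 60714252125/164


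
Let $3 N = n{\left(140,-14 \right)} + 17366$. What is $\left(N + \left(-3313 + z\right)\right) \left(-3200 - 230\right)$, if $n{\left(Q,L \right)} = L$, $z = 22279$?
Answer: $-84892500$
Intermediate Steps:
$N = 5784$ ($N = \frac{-14 + 17366}{3} = \frac{1}{3} \cdot 17352 = 5784$)
$\left(N + \left(-3313 + z\right)\right) \left(-3200 - 230\right) = \left(5784 + \left(-3313 + 22279\right)\right) \left(-3200 - 230\right) = \left(5784 + 18966\right) \left(-3430\right) = 24750 \left(-3430\right) = -84892500$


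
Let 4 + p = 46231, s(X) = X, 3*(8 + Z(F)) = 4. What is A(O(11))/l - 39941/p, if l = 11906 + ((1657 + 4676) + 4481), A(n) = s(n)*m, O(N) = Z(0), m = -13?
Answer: -15057553/17504624 ≈ -0.86020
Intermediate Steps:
Z(F) = -20/3 (Z(F) = -8 + (1/3)*4 = -8 + 4/3 = -20/3)
O(N) = -20/3
A(n) = -13*n (A(n) = n*(-13) = -13*n)
l = 22720 (l = 11906 + (6333 + 4481) = 11906 + 10814 = 22720)
p = 46227 (p = -4 + 46231 = 46227)
A(O(11))/l - 39941/p = -13*(-20/3)/22720 - 39941/46227 = (260/3)*(1/22720) - 39941*1/46227 = 13/3408 - 39941/46227 = -15057553/17504624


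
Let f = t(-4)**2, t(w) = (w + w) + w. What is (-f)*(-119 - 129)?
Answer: 35712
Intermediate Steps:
t(w) = 3*w (t(w) = 2*w + w = 3*w)
f = 144 (f = (3*(-4))**2 = (-12)**2 = 144)
(-f)*(-119 - 129) = (-1*144)*(-119 - 129) = -144*(-248) = 35712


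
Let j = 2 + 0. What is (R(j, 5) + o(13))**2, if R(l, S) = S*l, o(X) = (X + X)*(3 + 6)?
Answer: 59536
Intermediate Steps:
o(X) = 18*X (o(X) = (2*X)*9 = 18*X)
j = 2
(R(j, 5) + o(13))**2 = (5*2 + 18*13)**2 = (10 + 234)**2 = 244**2 = 59536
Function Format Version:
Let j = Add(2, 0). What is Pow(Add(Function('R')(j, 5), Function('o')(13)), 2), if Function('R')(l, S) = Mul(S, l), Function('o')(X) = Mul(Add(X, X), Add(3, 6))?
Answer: 59536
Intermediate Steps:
Function('o')(X) = Mul(18, X) (Function('o')(X) = Mul(Mul(2, X), 9) = Mul(18, X))
j = 2
Pow(Add(Function('R')(j, 5), Function('o')(13)), 2) = Pow(Add(Mul(5, 2), Mul(18, 13)), 2) = Pow(Add(10, 234), 2) = Pow(244, 2) = 59536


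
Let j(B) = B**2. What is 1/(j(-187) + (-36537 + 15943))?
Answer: 1/14375 ≈ 6.9565e-5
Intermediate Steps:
1/(j(-187) + (-36537 + 15943)) = 1/((-187)**2 + (-36537 + 15943)) = 1/(34969 - 20594) = 1/14375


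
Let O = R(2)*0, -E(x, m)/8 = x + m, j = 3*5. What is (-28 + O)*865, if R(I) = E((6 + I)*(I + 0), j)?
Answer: -24220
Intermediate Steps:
j = 15
E(x, m) = -8*m - 8*x (E(x, m) = -8*(x + m) = -8*(m + x) = -8*m - 8*x)
R(I) = -120 - 8*I*(6 + I) (R(I) = -8*15 - 8*(6 + I)*(I + 0) = -120 - 8*(6 + I)*I = -120 - 8*I*(6 + I))
O = 0 (O = (-120 - 8*2*(6 + 2))*0 = (-120 - 8*2*8)*0 = (-120 - 128)*0 = -248*0 = 0)
(-28 + O)*865 = (-28 + 0)*865 = -28*865 = -24220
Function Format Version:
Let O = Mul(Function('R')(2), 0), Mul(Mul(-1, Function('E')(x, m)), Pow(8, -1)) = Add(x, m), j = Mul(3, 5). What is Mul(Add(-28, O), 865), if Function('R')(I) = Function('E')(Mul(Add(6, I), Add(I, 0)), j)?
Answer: -24220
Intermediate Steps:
j = 15
Function('E')(x, m) = Add(Mul(-8, m), Mul(-8, x)) (Function('E')(x, m) = Mul(-8, Add(x, m)) = Mul(-8, Add(m, x)) = Add(Mul(-8, m), Mul(-8, x)))
Function('R')(I) = Add(-120, Mul(-8, I, Add(6, I))) (Function('R')(I) = Add(Mul(-8, 15), Mul(-8, Mul(Add(6, I), Add(I, 0)))) = Add(-120, Mul(-8, Mul(Add(6, I), I))) = Add(-120, Mul(-8, Mul(I, Add(6, I)))) = Add(-120, Mul(-8, I, Add(6, I))))
O = 0 (O = Mul(Add(-120, Mul(-8, 2, Add(6, 2))), 0) = Mul(Add(-120, Mul(-8, 2, 8)), 0) = Mul(Add(-120, -128), 0) = Mul(-248, 0) = 0)
Mul(Add(-28, O), 865) = Mul(Add(-28, 0), 865) = Mul(-28, 865) = -24220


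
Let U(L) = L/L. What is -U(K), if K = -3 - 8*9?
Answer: -1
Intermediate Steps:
K = -75 (K = -3 - 72 = -75)
U(L) = 1
-U(K) = -1*1 = -1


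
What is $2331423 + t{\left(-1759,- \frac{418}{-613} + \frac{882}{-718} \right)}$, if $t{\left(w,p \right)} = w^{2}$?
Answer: $5425504$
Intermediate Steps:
$2331423 + t{\left(-1759,- \frac{418}{-613} + \frac{882}{-718} \right)} = 2331423 + \left(-1759\right)^{2} = 2331423 + 3094081 = 5425504$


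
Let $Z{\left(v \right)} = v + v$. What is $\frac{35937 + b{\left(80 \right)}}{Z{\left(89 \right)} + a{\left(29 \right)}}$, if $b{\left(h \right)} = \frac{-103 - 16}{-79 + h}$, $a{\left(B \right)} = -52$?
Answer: $\frac{17909}{63} \approx 284.27$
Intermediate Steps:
$b{\left(h \right)} = - \frac{119}{-79 + h}$
$Z{\left(v \right)} = 2 v$
$\frac{35937 + b{\left(80 \right)}}{Z{\left(89 \right)} + a{\left(29 \right)}} = \frac{35937 - \frac{119}{-79 + 80}}{2 \cdot 89 - 52} = \frac{35937 - \frac{119}{1}}{178 - 52} = \frac{35937 - 119}{126} = \left(35937 - 119\right) \frac{1}{126} = 35818 \cdot \frac{1}{126} = \frac{17909}{63}$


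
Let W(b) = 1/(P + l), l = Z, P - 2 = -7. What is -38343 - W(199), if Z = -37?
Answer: -1610405/42 ≈ -38343.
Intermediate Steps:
P = -5 (P = 2 - 7 = -5)
l = -37
W(b) = -1/42 (W(b) = 1/(-5 - 37) = 1/(-42) = -1/42)
-38343 - W(199) = -38343 - 1*(-1/42) = -38343 + 1/42 = -1610405/42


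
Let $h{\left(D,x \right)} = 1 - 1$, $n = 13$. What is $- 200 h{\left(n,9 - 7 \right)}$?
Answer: $0$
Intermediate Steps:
$h{\left(D,x \right)} = 0$ ($h{\left(D,x \right)} = 1 - 1 = 0$)
$- 200 h{\left(n,9 - 7 \right)} = \left(-200\right) 0 = 0$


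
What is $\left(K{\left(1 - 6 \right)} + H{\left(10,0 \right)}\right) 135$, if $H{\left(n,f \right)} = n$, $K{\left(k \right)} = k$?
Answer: $675$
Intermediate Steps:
$\left(K{\left(1 - 6 \right)} + H{\left(10,0 \right)}\right) 135 = \left(\left(1 - 6\right) + 10\right) 135 = \left(-5 + 10\right) 135 = 5 \cdot 135 = 675$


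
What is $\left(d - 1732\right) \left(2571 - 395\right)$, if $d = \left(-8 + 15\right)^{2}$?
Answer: $-3662208$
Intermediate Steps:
$d = 49$ ($d = 7^{2} = 49$)
$\left(d - 1732\right) \left(2571 - 395\right) = \left(49 - 1732\right) \left(2571 - 395\right) = \left(-1683\right) 2176 = -3662208$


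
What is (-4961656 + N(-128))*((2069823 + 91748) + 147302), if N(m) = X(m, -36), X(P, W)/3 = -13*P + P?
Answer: -11445194286904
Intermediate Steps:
X(P, W) = -36*P (X(P, W) = 3*(-13*P + P) = 3*(-12*P) = -36*P)
N(m) = -36*m
(-4961656 + N(-128))*((2069823 + 91748) + 147302) = (-4961656 - 36*(-128))*((2069823 + 91748) + 147302) = (-4961656 + 4608)*(2161571 + 147302) = -4957048*2308873 = -11445194286904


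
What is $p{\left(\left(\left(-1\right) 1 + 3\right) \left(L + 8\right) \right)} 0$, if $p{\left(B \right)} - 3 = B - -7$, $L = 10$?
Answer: $0$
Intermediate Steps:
$p{\left(B \right)} = 10 + B$ ($p{\left(B \right)} = 3 + \left(B - -7\right) = 3 + \left(B + 7\right) = 3 + \left(7 + B\right) = 10 + B$)
$p{\left(\left(\left(-1\right) 1 + 3\right) \left(L + 8\right) \right)} 0 = \left(10 + \left(\left(-1\right) 1 + 3\right) \left(10 + 8\right)\right) 0 = \left(10 + \left(-1 + 3\right) 18\right) 0 = \left(10 + 2 \cdot 18\right) 0 = \left(10 + 36\right) 0 = 46 \cdot 0 = 0$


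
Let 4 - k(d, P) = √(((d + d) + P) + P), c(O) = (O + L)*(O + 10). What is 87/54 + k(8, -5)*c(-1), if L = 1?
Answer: 29/18 ≈ 1.6111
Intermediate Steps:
c(O) = (1 + O)*(10 + O) (c(O) = (O + 1)*(O + 10) = (1 + O)*(10 + O))
k(d, P) = 4 - √(2*P + 2*d) (k(d, P) = 4 - √(((d + d) + P) + P) = 4 - √((2*d + P) + P) = 4 - √((P + 2*d) + P) = 4 - √(2*P + 2*d))
87/54 + k(8, -5)*c(-1) = 87/54 + (4 - √(2*(-5) + 2*8))*(10 + (-1)² + 11*(-1)) = 87*(1/54) + (4 - √(-10 + 16))*(10 + 1 - 11) = 29/18 + (4 - √6)*0 = 29/18 + 0 = 29/18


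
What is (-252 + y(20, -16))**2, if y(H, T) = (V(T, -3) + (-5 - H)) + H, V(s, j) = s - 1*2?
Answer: 75625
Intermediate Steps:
V(s, j) = -2 + s (V(s, j) = s - 2 = -2 + s)
y(H, T) = -7 + T (y(H, T) = ((-2 + T) + (-5 - H)) + H = (-7 + T - H) + H = -7 + T)
(-252 + y(20, -16))**2 = (-252 + (-7 - 16))**2 = (-252 - 23)**2 = (-275)**2 = 75625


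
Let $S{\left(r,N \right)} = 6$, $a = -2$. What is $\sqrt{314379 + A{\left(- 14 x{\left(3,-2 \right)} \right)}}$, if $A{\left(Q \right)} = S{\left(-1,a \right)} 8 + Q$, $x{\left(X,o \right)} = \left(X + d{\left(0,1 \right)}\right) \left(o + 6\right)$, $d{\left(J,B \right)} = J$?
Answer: $\sqrt{314259} \approx 560.59$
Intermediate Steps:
$x{\left(X,o \right)} = X \left(6 + o\right)$ ($x{\left(X,o \right)} = \left(X + 0\right) \left(o + 6\right) = X \left(6 + o\right)$)
$A{\left(Q \right)} = 48 + Q$ ($A{\left(Q \right)} = 6 \cdot 8 + Q = 48 + Q$)
$\sqrt{314379 + A{\left(- 14 x{\left(3,-2 \right)} \right)}} = \sqrt{314379 + \left(48 - 14 \cdot 3 \left(6 - 2\right)\right)} = \sqrt{314379 + \left(48 - 14 \cdot 3 \cdot 4\right)} = \sqrt{314379 + \left(48 - 168\right)} = \sqrt{314379 - 120} = \sqrt{314259}$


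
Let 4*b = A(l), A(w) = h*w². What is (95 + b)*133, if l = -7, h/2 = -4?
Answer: -399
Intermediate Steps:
h = -8 (h = 2*(-4) = -8)
A(w) = -8*w²
b = -98 (b = (-8*(-7)²)/4 = (-8*49)/4 = (¼)*(-392) = -98)
(95 + b)*133 = (95 - 98)*133 = -3*133 = -399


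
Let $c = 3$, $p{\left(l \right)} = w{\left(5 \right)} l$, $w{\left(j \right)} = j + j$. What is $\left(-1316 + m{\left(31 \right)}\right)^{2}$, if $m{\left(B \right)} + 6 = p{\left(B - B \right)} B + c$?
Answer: $1739761$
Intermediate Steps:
$w{\left(j \right)} = 2 j$
$p{\left(l \right)} = 10 l$ ($p{\left(l \right)} = 2 \cdot 5 l = 10 l$)
$m{\left(B \right)} = -3$ ($m{\left(B \right)} = -6 + \left(10 \left(B - B\right) B + 3\right) = -6 + \left(10 \cdot 0 B + 3\right) = -6 + \left(0 B + 3\right) = -6 + \left(0 + 3\right) = -6 + 3 = -3$)
$\left(-1316 + m{\left(31 \right)}\right)^{2} = \left(-1316 - 3\right)^{2} = \left(-1319\right)^{2} = 1739761$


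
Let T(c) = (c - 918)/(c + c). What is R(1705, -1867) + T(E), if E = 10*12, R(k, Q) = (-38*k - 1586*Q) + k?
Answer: 115918947/40 ≈ 2.8980e+6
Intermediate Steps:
R(k, Q) = -1586*Q - 37*k (R(k, Q) = (-1586*Q - 38*k) + k = -1586*Q - 37*k)
E = 120
T(c) = (-918 + c)/(2*c) (T(c) = (-918 + c)/((2*c)) = (-918 + c)*(1/(2*c)) = (-918 + c)/(2*c))
R(1705, -1867) + T(E) = (-1586*(-1867) - 37*1705) + (1/2)*(-918 + 120)/120 = (2961062 - 63085) + (1/2)*(1/120)*(-798) = 2897977 - 133/40 = 115918947/40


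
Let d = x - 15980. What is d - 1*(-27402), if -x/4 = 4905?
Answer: -8198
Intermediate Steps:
x = -19620 (x = -4*4905 = -19620)
d = -35600 (d = -19620 - 15980 = -35600)
d - 1*(-27402) = -35600 - 1*(-27402) = -35600 + 27402 = -8198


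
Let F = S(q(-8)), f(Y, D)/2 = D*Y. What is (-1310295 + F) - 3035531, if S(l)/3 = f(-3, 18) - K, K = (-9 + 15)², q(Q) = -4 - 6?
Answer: -4346258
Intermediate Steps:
q(Q) = -10
K = 36 (K = 6² = 36)
f(Y, D) = 2*D*Y (f(Y, D) = 2*(D*Y) = 2*D*Y)
S(l) = -432 (S(l) = 3*(2*18*(-3) - 1*36) = 3*(-108 - 36) = 3*(-144) = -432)
F = -432
(-1310295 + F) - 3035531 = (-1310295 - 432) - 3035531 = -1310727 - 3035531 = -4346258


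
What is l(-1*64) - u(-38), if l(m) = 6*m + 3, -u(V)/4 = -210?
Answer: -1221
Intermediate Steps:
u(V) = 840 (u(V) = -4*(-210) = 840)
l(m) = 3 + 6*m
l(-1*64) - u(-38) = (3 + 6*(-1*64)) - 1*840 = (3 + 6*(-64)) - 840 = (3 - 384) - 840 = -381 - 840 = -1221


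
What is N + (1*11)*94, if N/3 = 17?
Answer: 1085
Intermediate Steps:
N = 51 (N = 3*17 = 51)
N + (1*11)*94 = 51 + (1*11)*94 = 51 + 11*94 = 51 + 1034 = 1085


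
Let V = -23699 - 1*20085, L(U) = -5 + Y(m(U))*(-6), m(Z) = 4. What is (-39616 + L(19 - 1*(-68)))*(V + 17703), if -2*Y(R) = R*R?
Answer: 1032103413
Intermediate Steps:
Y(R) = -R²/2 (Y(R) = -R*R/2 = -R²/2)
L(U) = 43 (L(U) = -5 - ½*4²*(-6) = -5 - ½*16*(-6) = -5 - 8*(-6) = -5 + 48 = 43)
V = -43784 (V = -23699 - 20085 = -43784)
(-39616 + L(19 - 1*(-68)))*(V + 17703) = (-39616 + 43)*(-43784 + 17703) = -39573*(-26081) = 1032103413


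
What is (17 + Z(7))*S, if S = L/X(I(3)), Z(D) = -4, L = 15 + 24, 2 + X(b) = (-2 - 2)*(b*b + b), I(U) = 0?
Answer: -507/2 ≈ -253.50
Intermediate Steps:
X(b) = -2 - 4*b - 4*b² (X(b) = -2 + (-2 - 2)*(b*b + b) = -2 - 4*(b² + b) = -2 - 4*(b + b²) = -2 + (-4*b - 4*b²) = -2 - 4*b - 4*b²)
L = 39
S = -39/2 (S = 39/(-2 - 4*0 - 4*0²) = 39/(-2 + 0 - 4*0) = 39/(-2 + 0 + 0) = 39/(-2) = 39*(-½) = -39/2 ≈ -19.500)
(17 + Z(7))*S = (17 - 4)*(-39/2) = 13*(-39/2) = -507/2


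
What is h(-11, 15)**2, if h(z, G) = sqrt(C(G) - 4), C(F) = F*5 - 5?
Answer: 66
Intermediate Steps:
C(F) = -5 + 5*F (C(F) = 5*F - 5 = -5 + 5*F)
h(z, G) = sqrt(-9 + 5*G) (h(z, G) = sqrt((-5 + 5*G) - 4) = sqrt(-9 + 5*G))
h(-11, 15)**2 = (sqrt(-9 + 5*15))**2 = (sqrt(-9 + 75))**2 = (sqrt(66))**2 = 66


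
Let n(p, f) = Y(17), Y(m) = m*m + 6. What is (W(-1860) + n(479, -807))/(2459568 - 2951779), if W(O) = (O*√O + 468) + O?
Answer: 1097/492211 + 3720*I*√465/492211 ≈ 0.0022287 + 0.16297*I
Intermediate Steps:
Y(m) = 6 + m² (Y(m) = m² + 6 = 6 + m²)
n(p, f) = 295 (n(p, f) = 6 + 17² = 6 + 289 = 295)
W(O) = 468 + O + O^(3/2) (W(O) = (O^(3/2) + 468) + O = (468 + O^(3/2)) + O = 468 + O + O^(3/2))
(W(-1860) + n(479, -807))/(2459568 - 2951779) = ((468 - 1860 + (-1860)^(3/2)) + 295)/(2459568 - 2951779) = ((468 - 1860 - 3720*I*√465) + 295)/(-492211) = ((-1392 - 3720*I*√465) + 295)*(-1/492211) = (-1097 - 3720*I*√465)*(-1/492211) = 1097/492211 + 3720*I*√465/492211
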